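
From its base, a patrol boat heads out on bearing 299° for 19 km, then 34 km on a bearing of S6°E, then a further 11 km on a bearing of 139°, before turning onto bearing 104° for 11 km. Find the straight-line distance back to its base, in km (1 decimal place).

35.9 km

Leg 1 (299°, 19 km): east 19 sin 299° = -16.62, north 19 cos 299° = 9.21
Leg 2 (S6°E, 34 km): east 34 sin 174° = 3.55, north 34 cos 174° = -33.81
Leg 3 (139°, 11 km): east 11 sin 139° = 7.22, north 11 cos 139° = -8.30
Leg 4 (104°, 11 km): east 11 sin 104° = 10.67, north 11 cos 104° = -2.66
Net: 4.83 east, -35.57 north. Distance = √((4.83)² + (-35.57)²) = 35.891 km.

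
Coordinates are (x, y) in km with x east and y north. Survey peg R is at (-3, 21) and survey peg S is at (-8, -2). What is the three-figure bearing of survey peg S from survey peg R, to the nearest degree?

192°

Δeast = -8 − -3 = -5.00; Δnorth = -2 − 21 = -23.00.
Bearing = atan2(Δeast, Δnorth) mod 360° = 192.26° ≈ 192°.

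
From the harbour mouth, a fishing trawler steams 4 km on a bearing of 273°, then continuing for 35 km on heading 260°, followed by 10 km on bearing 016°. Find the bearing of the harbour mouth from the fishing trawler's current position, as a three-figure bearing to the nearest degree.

096°

Leg 1 (273°, 4 km): east 4 sin 273° = -3.99, north 4 cos 273° = 0.21
Leg 2 (260°, 35 km): east 35 sin 260° = -34.47, north 35 cos 260° = -6.08
Leg 3 (016°, 10 km): east 10 sin 16° = 2.76, north 10 cos 16° = 9.61
Net displacement: -35.71 east, 3.74 north. Direction back to start is (35.71, -3.74): bearing = atan2(35.71, -3.74) mod 360° = 95.99° ≈ 096°.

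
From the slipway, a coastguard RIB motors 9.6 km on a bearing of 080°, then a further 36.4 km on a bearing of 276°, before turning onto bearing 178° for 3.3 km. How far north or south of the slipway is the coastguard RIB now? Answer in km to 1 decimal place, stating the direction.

Leg 1 (080°, 9.6 km): east 9.6 sin 80° = 9.45, north 9.6 cos 80° = 1.67
Leg 2 (276°, 36.4 km): east 36.4 sin 276° = -36.20, north 36.4 cos 276° = 3.80
Leg 3 (178°, 3.3 km): east 3.3 sin 178° = 0.12, north 3.3 cos 178° = -3.30
Net north component: 2.17 km.

2.2 km north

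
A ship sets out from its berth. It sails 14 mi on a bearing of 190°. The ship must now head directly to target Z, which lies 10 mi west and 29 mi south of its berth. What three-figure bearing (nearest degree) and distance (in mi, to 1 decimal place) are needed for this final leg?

206°, 17.0 mi

Leg 1 (190°, 14 mi): east 14 sin 190° = -2.43, north 14 cos 190° = -13.79
Current position: (-2.43, -13.79). Target: (-10, -29). Remaining: Δeast = -7.57, Δnorth = -15.21.
Bearing = atan2(-7.57, -15.21) mod 360° = 206.45°; distance = √((-7.57)² + (-15.21)²) = 16.992 mi.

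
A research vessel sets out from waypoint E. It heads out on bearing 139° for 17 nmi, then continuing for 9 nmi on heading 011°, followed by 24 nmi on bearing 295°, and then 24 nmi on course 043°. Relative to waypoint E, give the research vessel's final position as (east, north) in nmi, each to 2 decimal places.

(7.49, 23.70)

Leg 1 (139°, 17 nmi): east 17 sin 139° = 11.15, north 17 cos 139° = -12.83
Leg 2 (011°, 9 nmi): east 9 sin 11° = 1.72, north 9 cos 11° = 8.83
Leg 3 (295°, 24 nmi): east 24 sin 295° = -21.75, north 24 cos 295° = 10.14
Leg 4 (043°, 24 nmi): east 24 sin 43° = 16.37, north 24 cos 43° = 17.55
Summing: 7.49 nmi east, 23.70 nmi north → (7.49, 23.70).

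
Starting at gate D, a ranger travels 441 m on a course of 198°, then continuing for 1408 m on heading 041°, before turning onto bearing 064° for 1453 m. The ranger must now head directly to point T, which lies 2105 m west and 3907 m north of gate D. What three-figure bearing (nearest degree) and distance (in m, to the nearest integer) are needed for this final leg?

Leg 1 (198°, 441 m): east 441 sin 198° = -136.28, north 441 cos 198° = -419.42
Leg 2 (041°, 1408 m): east 1408 sin 41° = 923.73, north 1408 cos 41° = 1062.63
Leg 3 (064°, 1453 m): east 1453 sin 64° = 1305.95, north 1453 cos 64° = 636.95
Current position: (2093.40, 1280.17). Target: (-2105, 3907). Remaining: Δeast = -4198.40, Δnorth = 2626.83.
Bearing = atan2(-4198.40, 2626.83) mod 360° = 302.03°; distance = √((-4198.40)² + (2626.83)²) = 4952.457 m.

302°, 4952 m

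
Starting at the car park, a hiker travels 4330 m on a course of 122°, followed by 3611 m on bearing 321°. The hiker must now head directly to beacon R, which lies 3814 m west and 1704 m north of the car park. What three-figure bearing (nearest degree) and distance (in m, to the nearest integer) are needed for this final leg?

Leg 1 (122°, 4330 m): east 4330 sin 122° = 3672.05, north 4330 cos 122° = -2294.55
Leg 2 (321°, 3611 m): east 3611 sin 321° = -2272.48, north 3611 cos 321° = 2806.27
Current position: (1399.57, 511.72). Target: (-3814, 1704). Remaining: Δeast = -5213.57, Δnorth = 1192.28.
Bearing = atan2(-5213.57, 1192.28) mod 360° = 282.88°; distance = √((-5213.57)² + (1192.28)²) = 5348.164 m.

283°, 5348 m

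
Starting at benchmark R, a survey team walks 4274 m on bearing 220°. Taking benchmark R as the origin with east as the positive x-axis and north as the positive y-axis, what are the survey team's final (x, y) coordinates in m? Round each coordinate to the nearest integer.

(-2747, -3274)

Leg 1 (220°, 4274 m): east 4274 sin 220° = -2747.27, north 4274 cos 220° = -3274.07
Summing: -2747.27 m east, -3274.07 m north → (-2747, -3274).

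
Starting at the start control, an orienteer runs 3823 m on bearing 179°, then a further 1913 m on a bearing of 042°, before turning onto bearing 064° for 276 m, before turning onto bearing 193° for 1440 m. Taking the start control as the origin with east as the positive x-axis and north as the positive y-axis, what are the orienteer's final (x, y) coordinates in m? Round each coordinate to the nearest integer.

Leg 1 (179°, 3823 m): east 3823 sin 179° = 66.72, north 3823 cos 179° = -3822.42
Leg 2 (042°, 1913 m): east 1913 sin 42° = 1280.05, north 1913 cos 42° = 1421.64
Leg 3 (064°, 276 m): east 276 sin 64° = 248.07, north 276 cos 64° = 120.99
Leg 4 (193°, 1440 m): east 1440 sin 193° = -323.93, north 1440 cos 193° = -1403.09
Summing: 1270.91 m east, -3682.88 m north → (1271, -3683).

(1271, -3683)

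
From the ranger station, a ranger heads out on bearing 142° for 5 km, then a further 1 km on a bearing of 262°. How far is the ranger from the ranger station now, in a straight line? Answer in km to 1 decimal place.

4.6 km

Leg 1 (142°, 5 km): east 5 sin 142° = 3.08, north 5 cos 142° = -3.94
Leg 2 (262°, 1 km): east 1 sin 262° = -0.99, north 1 cos 262° = -0.14
Net: 2.09 east, -4.08 north. Distance = √((2.09)² + (-4.08)²) = 4.583 km.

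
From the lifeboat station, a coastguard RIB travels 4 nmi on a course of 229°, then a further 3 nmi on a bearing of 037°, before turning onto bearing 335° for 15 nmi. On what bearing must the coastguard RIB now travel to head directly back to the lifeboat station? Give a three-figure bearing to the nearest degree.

151°

Leg 1 (229°, 4 nmi): east 4 sin 229° = -3.02, north 4 cos 229° = -2.62
Leg 2 (037°, 3 nmi): east 3 sin 37° = 1.81, north 3 cos 37° = 2.40
Leg 3 (335°, 15 nmi): east 15 sin 335° = -6.34, north 15 cos 335° = 13.59
Net displacement: -7.55 east, 13.37 north. Direction back to start is (7.55, -13.37): bearing = atan2(7.55, -13.37) mod 360° = 150.53° ≈ 151°.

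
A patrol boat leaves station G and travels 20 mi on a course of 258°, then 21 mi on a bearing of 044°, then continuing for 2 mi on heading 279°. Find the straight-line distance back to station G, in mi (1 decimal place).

Leg 1 (258°, 20 mi): east 20 sin 258° = -19.56, north 20 cos 258° = -4.16
Leg 2 (044°, 21 mi): east 21 sin 44° = 14.59, north 21 cos 44° = 15.11
Leg 3 (279°, 2 mi): east 2 sin 279° = -1.98, north 2 cos 279° = 0.31
Net: -6.95 east, 11.26 north. Distance = √((-6.95)² + (11.26)²) = 13.233 mi.

13.2 mi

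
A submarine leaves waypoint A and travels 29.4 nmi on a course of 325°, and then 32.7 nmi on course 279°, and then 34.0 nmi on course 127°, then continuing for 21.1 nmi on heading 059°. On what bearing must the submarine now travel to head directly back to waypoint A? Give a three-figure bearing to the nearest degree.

169°

Leg 1 (325°, 29.4 nmi): east 29.4 sin 325° = -16.86, north 29.4 cos 325° = 24.08
Leg 2 (279°, 32.7 nmi): east 32.7 sin 279° = -32.30, north 32.7 cos 279° = 5.12
Leg 3 (127°, 34.0 nmi): east 34.0 sin 127° = 27.15, north 34.0 cos 127° = -20.46
Leg 4 (059°, 21.1 nmi): east 21.1 sin 59° = 18.09, north 21.1 cos 59° = 10.87
Net displacement: -3.92 east, 19.60 north. Direction back to start is (3.92, -19.60): bearing = atan2(3.92, -19.60) mod 360° = 168.69° ≈ 169°.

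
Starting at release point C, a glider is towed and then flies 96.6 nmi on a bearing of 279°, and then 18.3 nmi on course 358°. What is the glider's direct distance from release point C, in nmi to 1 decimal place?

101.7 nmi

Leg 1 (279°, 96.6 nmi): east 96.6 sin 279° = -95.41, north 96.6 cos 279° = 15.11
Leg 2 (358°, 18.3 nmi): east 18.3 sin 358° = -0.64, north 18.3 cos 358° = 18.29
Net: -96.05 east, 33.40 north. Distance = √((-96.05)² + (33.40)²) = 101.691 nmi.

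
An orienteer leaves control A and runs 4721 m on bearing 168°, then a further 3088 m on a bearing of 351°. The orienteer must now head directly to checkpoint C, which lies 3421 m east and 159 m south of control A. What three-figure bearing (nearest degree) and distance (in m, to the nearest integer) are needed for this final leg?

064°, 3244 m

Leg 1 (168°, 4721 m): east 4721 sin 168° = 981.55, north 4721 cos 168° = -4617.83
Leg 2 (351°, 3088 m): east 3088 sin 351° = -483.07, north 3088 cos 351° = 3049.98
Current position: (498.48, -1567.85). Target: (3421, -159). Remaining: Δeast = 2922.52, Δnorth = 1408.85.
Bearing = atan2(2922.52, 1408.85) mod 360° = 64.26°; distance = √((2922.52)² + (1408.85)²) = 3244.377 m.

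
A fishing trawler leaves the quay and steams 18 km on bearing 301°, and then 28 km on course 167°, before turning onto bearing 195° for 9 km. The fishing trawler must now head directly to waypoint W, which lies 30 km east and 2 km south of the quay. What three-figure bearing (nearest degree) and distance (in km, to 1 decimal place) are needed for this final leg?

059°, 48.3 km

Leg 1 (301°, 18 km): east 18 sin 301° = -15.43, north 18 cos 301° = 9.27
Leg 2 (167°, 28 km): east 28 sin 167° = 6.30, north 28 cos 167° = -27.28
Leg 3 (195°, 9 km): east 9 sin 195° = -2.33, north 9 cos 195° = -8.69
Current position: (-11.46, -26.71). Target: (30, -2). Remaining: Δeast = 41.46, Δnorth = 24.71.
Bearing = atan2(41.46, 24.71) mod 360° = 59.21°; distance = √((41.46)² + (24.71)²) = 48.262 km.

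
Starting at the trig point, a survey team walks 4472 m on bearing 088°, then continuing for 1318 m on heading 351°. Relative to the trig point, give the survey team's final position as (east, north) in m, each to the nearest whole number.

(4263, 1458)

Leg 1 (088°, 4472 m): east 4472 sin 88° = 4469.28, north 4472 cos 88° = 156.07
Leg 2 (351°, 1318 m): east 1318 sin 351° = -206.18, north 1318 cos 351° = 1301.77
Summing: 4263.10 m east, 1457.84 m north → (4263, 1458).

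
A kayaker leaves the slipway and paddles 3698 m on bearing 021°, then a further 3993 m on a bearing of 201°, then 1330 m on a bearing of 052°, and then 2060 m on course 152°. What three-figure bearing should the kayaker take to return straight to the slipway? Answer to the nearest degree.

304°

Leg 1 (021°, 3698 m): east 3698 sin 21° = 1325.24, north 3698 cos 21° = 3452.38
Leg 2 (201°, 3993 m): east 3993 sin 201° = -1430.96, north 3993 cos 201° = -3727.79
Leg 3 (052°, 1330 m): east 1330 sin 52° = 1048.05, north 1330 cos 52° = 818.83
Leg 4 (152°, 2060 m): east 2060 sin 152° = 967.11, north 2060 cos 152° = -1818.87
Net displacement: 1909.45 east, -1275.45 north. Direction back to start is (-1909.45, 1275.45): bearing = atan2(-1909.45, 1275.45) mod 360° = 303.74° ≈ 304°.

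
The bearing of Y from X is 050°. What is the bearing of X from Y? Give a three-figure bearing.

230°

Back-bearing = 050° + 180° = 230°.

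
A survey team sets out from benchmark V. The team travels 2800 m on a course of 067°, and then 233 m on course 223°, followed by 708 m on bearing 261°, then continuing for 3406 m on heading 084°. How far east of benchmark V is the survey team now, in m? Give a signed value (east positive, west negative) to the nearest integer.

Leg 1 (067°, 2800 m): east 2800 sin 67° = 2577.41, north 2800 cos 67° = 1094.05
Leg 2 (223°, 233 m): east 233 sin 223° = -158.91, north 233 cos 223° = -170.41
Leg 3 (261°, 708 m): east 708 sin 261° = -699.28, north 708 cos 261° = -110.76
Leg 4 (084°, 3406 m): east 3406 sin 84° = 3387.34, north 3406 cos 84° = 356.02
Net east component: 5106.57 m.

5107 m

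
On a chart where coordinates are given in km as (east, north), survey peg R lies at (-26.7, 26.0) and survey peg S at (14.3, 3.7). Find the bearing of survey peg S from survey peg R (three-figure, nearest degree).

Δeast = 14.3 − -26.7 = 41.00; Δnorth = 3.7 − 26.0 = -22.30.
Bearing = atan2(Δeast, Δnorth) mod 360° = 118.54° ≈ 119°.

119°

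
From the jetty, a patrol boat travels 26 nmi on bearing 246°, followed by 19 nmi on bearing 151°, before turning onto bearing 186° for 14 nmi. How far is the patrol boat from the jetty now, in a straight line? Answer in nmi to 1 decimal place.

Leg 1 (246°, 26 nmi): east 26 sin 246° = -23.75, north 26 cos 246° = -10.58
Leg 2 (151°, 19 nmi): east 19 sin 151° = 9.21, north 19 cos 151° = -16.62
Leg 3 (186°, 14 nmi): east 14 sin 186° = -1.46, north 14 cos 186° = -13.92
Net: -16.00 east, -41.12 north. Distance = √((-16.00)² + (-41.12)²) = 44.121 nmi.

44.1 nmi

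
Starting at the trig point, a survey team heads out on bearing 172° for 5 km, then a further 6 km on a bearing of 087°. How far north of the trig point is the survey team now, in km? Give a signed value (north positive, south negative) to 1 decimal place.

Leg 1 (172°, 5 km): east 5 sin 172° = 0.70, north 5 cos 172° = -4.95
Leg 2 (087°, 6 km): east 6 sin 87° = 5.99, north 6 cos 87° = 0.31
Net north component: -4.64 km.

-4.6 km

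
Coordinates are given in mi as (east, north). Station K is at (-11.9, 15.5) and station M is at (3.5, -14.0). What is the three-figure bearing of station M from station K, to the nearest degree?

152°

Δeast = 3.5 − -11.9 = 15.40; Δnorth = -14.0 − 15.5 = -29.50.
Bearing = atan2(Δeast, Δnorth) mod 360° = 152.43° ≈ 152°.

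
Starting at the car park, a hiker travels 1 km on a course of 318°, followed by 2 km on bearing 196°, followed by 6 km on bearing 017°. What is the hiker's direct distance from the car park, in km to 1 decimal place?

4.6 km

Leg 1 (318°, 1 km): east 1 sin 318° = -0.67, north 1 cos 318° = 0.74
Leg 2 (196°, 2 km): east 2 sin 196° = -0.55, north 2 cos 196° = -1.92
Leg 3 (017°, 6 km): east 6 sin 17° = 1.75, north 6 cos 17° = 5.74
Net: 0.53 east, 4.56 north. Distance = √((0.53)² + (4.56)²) = 4.590 km.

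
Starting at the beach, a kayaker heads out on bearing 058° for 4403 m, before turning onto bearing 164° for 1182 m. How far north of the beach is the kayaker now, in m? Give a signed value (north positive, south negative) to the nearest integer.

Leg 1 (058°, 4403 m): east 4403 sin 58° = 3733.96, north 4403 cos 58° = 2333.23
Leg 2 (164°, 1182 m): east 1182 sin 164° = 325.80, north 1182 cos 164° = -1136.21
Net north component: 1197.02 m.

1197 m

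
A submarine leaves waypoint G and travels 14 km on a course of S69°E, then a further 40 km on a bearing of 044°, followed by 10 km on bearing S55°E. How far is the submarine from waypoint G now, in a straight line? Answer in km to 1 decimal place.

Leg 1 (S69°E, 14 km): east 14 sin 111° = 13.07, north 14 cos 111° = -5.02
Leg 2 (044°, 40 km): east 40 sin 44° = 27.79, north 40 cos 44° = 28.77
Leg 3 (S55°E, 10 km): east 10 sin 125° = 8.19, north 10 cos 125° = -5.74
Net: 49.05 east, 18.02 north. Distance = √((49.05)² + (18.02)²) = 52.254 km.

52.3 km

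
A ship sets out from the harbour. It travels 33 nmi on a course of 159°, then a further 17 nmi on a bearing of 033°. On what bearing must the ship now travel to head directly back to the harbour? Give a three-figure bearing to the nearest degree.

308°

Leg 1 (159°, 33 nmi): east 33 sin 159° = 11.83, north 33 cos 159° = -30.81
Leg 2 (033°, 17 nmi): east 17 sin 33° = 9.26, north 17 cos 33° = 14.26
Net displacement: 21.09 east, -16.55 north. Direction back to start is (-21.09, 16.55): bearing = atan2(-21.09, 16.55) mod 360° = 308.13° ≈ 308°.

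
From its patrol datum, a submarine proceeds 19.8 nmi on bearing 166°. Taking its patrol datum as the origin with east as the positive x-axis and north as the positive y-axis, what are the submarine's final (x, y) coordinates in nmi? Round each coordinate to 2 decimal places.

(4.79, -19.21)

Leg 1 (166°, 19.8 nmi): east 19.8 sin 166° = 4.79, north 19.8 cos 166° = -19.21
Summing: 4.79 nmi east, -19.21 nmi north → (4.79, -19.21).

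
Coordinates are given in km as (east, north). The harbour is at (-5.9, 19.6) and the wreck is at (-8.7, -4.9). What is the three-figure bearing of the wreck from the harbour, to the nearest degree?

Δeast = -8.7 − -5.9 = -2.80; Δnorth = -4.9 − 19.6 = -24.50.
Bearing = atan2(Δeast, Δnorth) mod 360° = 186.52° ≈ 187°.

187°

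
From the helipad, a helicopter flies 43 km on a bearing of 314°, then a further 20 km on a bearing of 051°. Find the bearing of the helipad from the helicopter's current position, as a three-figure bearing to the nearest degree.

Leg 1 (314°, 43 km): east 43 sin 314° = -30.93, north 43 cos 314° = 29.87
Leg 2 (051°, 20 km): east 20 sin 51° = 15.54, north 20 cos 51° = 12.59
Net displacement: -15.39 east, 42.46 north. Direction back to start is (15.39, -42.46): bearing = atan2(15.39, -42.46) mod 360° = 160.08° ≈ 160°.

160°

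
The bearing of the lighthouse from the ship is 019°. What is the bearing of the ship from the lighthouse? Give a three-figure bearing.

Back-bearing = 019° + 180° = 199°.

199°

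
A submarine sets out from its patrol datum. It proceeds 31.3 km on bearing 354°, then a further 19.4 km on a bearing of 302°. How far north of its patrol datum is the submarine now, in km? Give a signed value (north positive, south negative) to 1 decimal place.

Leg 1 (354°, 31.3 km): east 31.3 sin 354° = -3.27, north 31.3 cos 354° = 31.13
Leg 2 (302°, 19.4 km): east 19.4 sin 302° = -16.45, north 19.4 cos 302° = 10.28
Net north component: 41.41 km.

41.4 km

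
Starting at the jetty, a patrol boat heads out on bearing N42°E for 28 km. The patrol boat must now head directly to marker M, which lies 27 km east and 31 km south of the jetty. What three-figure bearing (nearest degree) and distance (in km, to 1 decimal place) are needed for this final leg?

171°, 52.5 km

Leg 1 (N42°E, 28 km): east 28 sin 42° = 18.74, north 28 cos 42° = 20.81
Current position: (18.74, 20.81). Target: (27, -31). Remaining: Δeast = 8.26, Δnorth = -51.81.
Bearing = atan2(8.26, -51.81) mod 360° = 170.94°; distance = √((8.26)² + (-51.81)²) = 52.463 km.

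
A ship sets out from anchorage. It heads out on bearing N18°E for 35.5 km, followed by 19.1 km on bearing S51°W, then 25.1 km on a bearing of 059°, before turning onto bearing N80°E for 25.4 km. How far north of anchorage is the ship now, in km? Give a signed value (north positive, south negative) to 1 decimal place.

39.1 km

Leg 1 (N18°E, 35.5 km): east 35.5 sin 18° = 10.97, north 35.5 cos 18° = 33.76
Leg 2 (S51°W, 19.1 km): east 19.1 sin 231° = -14.84, north 19.1 cos 231° = -12.02
Leg 3 (059°, 25.1 km): east 25.1 sin 59° = 21.51, north 25.1 cos 59° = 12.93
Leg 4 (N80°E, 25.4 km): east 25.4 sin 80° = 25.01, north 25.4 cos 80° = 4.41
Net north component: 39.08 km.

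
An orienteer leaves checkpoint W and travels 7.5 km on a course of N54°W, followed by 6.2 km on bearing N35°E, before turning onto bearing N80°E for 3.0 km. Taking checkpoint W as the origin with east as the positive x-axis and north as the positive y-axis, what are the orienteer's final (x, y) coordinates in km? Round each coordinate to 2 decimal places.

Leg 1 (N54°W, 7.5 km): east 7.5 sin 306° = -6.07, north 7.5 cos 306° = 4.41
Leg 2 (N35°E, 6.2 km): east 6.2 sin 35° = 3.56, north 6.2 cos 35° = 5.08
Leg 3 (N80°E, 3.0 km): east 3.0 sin 80° = 2.95, north 3.0 cos 80° = 0.52
Summing: 0.44 km east, 10.01 km north → (0.44, 10.01).

(0.44, 10.01)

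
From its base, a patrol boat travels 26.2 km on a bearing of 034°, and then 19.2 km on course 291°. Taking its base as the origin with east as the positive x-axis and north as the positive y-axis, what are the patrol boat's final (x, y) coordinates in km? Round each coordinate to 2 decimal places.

Leg 1 (034°, 26.2 km): east 26.2 sin 34° = 14.65, north 26.2 cos 34° = 21.72
Leg 2 (291°, 19.2 km): east 19.2 sin 291° = -17.92, north 19.2 cos 291° = 6.88
Summing: -3.27 km east, 28.60 km north → (-3.27, 28.60).

(-3.27, 28.60)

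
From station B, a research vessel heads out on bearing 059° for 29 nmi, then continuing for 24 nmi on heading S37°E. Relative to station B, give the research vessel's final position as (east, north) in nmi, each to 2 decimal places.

Leg 1 (059°, 29 nmi): east 29 sin 59° = 24.86, north 29 cos 59° = 14.94
Leg 2 (S37°E, 24 nmi): east 24 sin 143° = 14.44, north 24 cos 143° = -19.17
Summing: 39.30 nmi east, -4.23 nmi north → (39.30, -4.23).

(39.30, -4.23)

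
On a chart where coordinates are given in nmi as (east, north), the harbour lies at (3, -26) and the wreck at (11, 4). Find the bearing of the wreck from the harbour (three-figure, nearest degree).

Δeast = 11 − 3 = 8.00; Δnorth = 4 − -26 = 30.00.
Bearing = atan2(Δeast, Δnorth) mod 360° = 14.93° ≈ 015°.

015°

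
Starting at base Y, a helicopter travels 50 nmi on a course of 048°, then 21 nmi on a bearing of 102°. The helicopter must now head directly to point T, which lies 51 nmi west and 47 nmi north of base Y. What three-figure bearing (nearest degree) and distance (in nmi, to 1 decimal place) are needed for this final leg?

Leg 1 (048°, 50 nmi): east 50 sin 48° = 37.16, north 50 cos 48° = 33.46
Leg 2 (102°, 21 nmi): east 21 sin 102° = 20.54, north 21 cos 102° = -4.37
Current position: (57.70, 29.09). Target: (-51, 47). Remaining: Δeast = -108.70, Δnorth = 17.91.
Bearing = atan2(-108.70, 17.91) mod 360° = 279.36°; distance = √((-108.70)² + (17.91)²) = 110.164 nmi.

279°, 110.2 nmi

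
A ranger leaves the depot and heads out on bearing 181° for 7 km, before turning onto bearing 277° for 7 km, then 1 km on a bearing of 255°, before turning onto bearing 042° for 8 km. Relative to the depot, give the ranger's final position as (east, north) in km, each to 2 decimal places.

(-2.68, -0.46)

Leg 1 (181°, 7 km): east 7 sin 181° = -0.12, north 7 cos 181° = -7.00
Leg 2 (277°, 7 km): east 7 sin 277° = -6.95, north 7 cos 277° = 0.85
Leg 3 (255°, 1 km): east 1 sin 255° = -0.97, north 1 cos 255° = -0.26
Leg 4 (042°, 8 km): east 8 sin 42° = 5.35, north 8 cos 42° = 5.95
Summing: -2.68 km east, -0.46 km north → (-2.68, -0.46).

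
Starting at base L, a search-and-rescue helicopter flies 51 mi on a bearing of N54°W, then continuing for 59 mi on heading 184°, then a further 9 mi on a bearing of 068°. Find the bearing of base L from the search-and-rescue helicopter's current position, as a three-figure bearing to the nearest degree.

055°

Leg 1 (N54°W, 51 mi): east 51 sin 306° = -41.26, north 51 cos 306° = 29.98
Leg 2 (184°, 59 mi): east 59 sin 184° = -4.12, north 59 cos 184° = -58.86
Leg 3 (068°, 9 mi): east 9 sin 68° = 8.34, north 9 cos 68° = 3.37
Net displacement: -37.03 east, -25.51 north. Direction back to start is (37.03, 25.51): bearing = atan2(37.03, 25.51) mod 360° = 55.44° ≈ 055°.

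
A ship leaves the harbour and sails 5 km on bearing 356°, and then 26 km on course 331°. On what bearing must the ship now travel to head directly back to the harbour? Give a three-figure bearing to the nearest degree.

Leg 1 (356°, 5 km): east 5 sin 356° = -0.35, north 5 cos 356° = 4.99
Leg 2 (331°, 26 km): east 26 sin 331° = -12.61, north 26 cos 331° = 22.74
Net displacement: -12.95 east, 27.73 north. Direction back to start is (12.95, -27.73): bearing = atan2(12.95, -27.73) mod 360° = 154.96° ≈ 155°.

155°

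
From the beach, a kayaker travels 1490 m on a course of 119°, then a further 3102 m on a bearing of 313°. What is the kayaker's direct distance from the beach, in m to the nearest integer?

1695 m

Leg 1 (119°, 1490 m): east 1490 sin 119° = 1303.18, north 1490 cos 119° = -722.37
Leg 2 (313°, 3102 m): east 3102 sin 313° = -2268.66, north 3102 cos 313° = 2115.56
Net: -965.48 east, 1393.19 north. Distance = √((-965.48)² + (1393.19)²) = 1695.031 m.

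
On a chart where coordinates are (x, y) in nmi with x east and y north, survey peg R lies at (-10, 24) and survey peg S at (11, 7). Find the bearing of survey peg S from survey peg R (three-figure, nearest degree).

129°

Δeast = 11 − -10 = 21.00; Δnorth = 7 − 24 = -17.00.
Bearing = atan2(Δeast, Δnorth) mod 360° = 128.99° ≈ 129°.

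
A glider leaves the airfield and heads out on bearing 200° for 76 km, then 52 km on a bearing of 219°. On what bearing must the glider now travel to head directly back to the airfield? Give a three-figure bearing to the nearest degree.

028°

Leg 1 (200°, 76 km): east 76 sin 200° = -25.99, north 76 cos 200° = -71.42
Leg 2 (219°, 52 km): east 52 sin 219° = -32.72, north 52 cos 219° = -40.41
Net displacement: -58.72 east, -111.83 north. Direction back to start is (58.72, 111.83): bearing = atan2(58.72, 111.83) mod 360° = 27.70° ≈ 028°.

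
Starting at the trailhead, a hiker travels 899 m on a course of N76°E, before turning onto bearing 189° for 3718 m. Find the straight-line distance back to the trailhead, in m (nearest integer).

3467 m

Leg 1 (N76°E, 899 m): east 899 sin 76° = 872.30, north 899 cos 76° = 217.49
Leg 2 (189°, 3718 m): east 3718 sin 189° = -581.62, north 3718 cos 189° = -3672.23
Net: 290.67 east, -3454.74 north. Distance = √((290.67)² + (-3454.74)²) = 3466.944 m.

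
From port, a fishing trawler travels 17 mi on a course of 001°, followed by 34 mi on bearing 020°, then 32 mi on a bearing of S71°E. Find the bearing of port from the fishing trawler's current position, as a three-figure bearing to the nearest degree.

228°

Leg 1 (001°, 17 mi): east 17 sin 1° = 0.30, north 17 cos 1° = 17.00
Leg 2 (020°, 34 mi): east 34 sin 20° = 11.63, north 34 cos 20° = 31.95
Leg 3 (S71°E, 32 mi): east 32 sin 109° = 30.26, north 32 cos 109° = -10.42
Net displacement: 42.18 east, 38.53 north. Direction back to start is (-42.18, -38.53): bearing = atan2(-42.18, -38.53) mod 360° = 227.59° ≈ 228°.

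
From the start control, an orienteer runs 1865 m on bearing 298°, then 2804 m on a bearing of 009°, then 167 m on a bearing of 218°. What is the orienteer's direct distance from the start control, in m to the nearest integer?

Leg 1 (298°, 1865 m): east 1865 sin 298° = -1646.70, north 1865 cos 298° = 875.56
Leg 2 (009°, 2804 m): east 2804 sin 9° = 438.64, north 2804 cos 9° = 2769.48
Leg 3 (218°, 167 m): east 167 sin 218° = -102.82, north 167 cos 218° = -131.60
Net: -1310.87 east, 3513.44 north. Distance = √((-1310.87)² + (3513.44)²) = 3750.023 m.

3750 m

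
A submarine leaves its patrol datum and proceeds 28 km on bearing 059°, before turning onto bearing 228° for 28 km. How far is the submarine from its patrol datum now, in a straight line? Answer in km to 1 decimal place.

5.4 km

Leg 1 (059°, 28 km): east 28 sin 59° = 24.00, north 28 cos 59° = 14.42
Leg 2 (228°, 28 km): east 28 sin 228° = -20.81, north 28 cos 228° = -18.74
Net: 3.19 east, -4.31 north. Distance = √((3.19)² + (-4.31)²) = 5.367 km.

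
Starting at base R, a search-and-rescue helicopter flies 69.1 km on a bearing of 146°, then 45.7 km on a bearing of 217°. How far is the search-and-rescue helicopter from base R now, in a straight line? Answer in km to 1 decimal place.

94.4 km

Leg 1 (146°, 69.1 km): east 69.1 sin 146° = 38.64, north 69.1 cos 146° = -57.29
Leg 2 (217°, 45.7 km): east 45.7 sin 217° = -27.50, north 45.7 cos 217° = -36.50
Net: 11.14 east, -93.78 north. Distance = √((11.14)² + (-93.78)²) = 94.443 km.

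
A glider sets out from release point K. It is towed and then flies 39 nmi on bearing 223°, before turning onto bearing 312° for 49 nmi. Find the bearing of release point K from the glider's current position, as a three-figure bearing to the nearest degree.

094°

Leg 1 (223°, 39 nmi): east 39 sin 223° = -26.60, north 39 cos 223° = -28.52
Leg 2 (312°, 49 nmi): east 49 sin 312° = -36.41, north 49 cos 312° = 32.79
Net displacement: -63.01 east, 4.26 north. Direction back to start is (63.01, -4.26): bearing = atan2(63.01, -4.26) mod 360° = 93.87° ≈ 094°.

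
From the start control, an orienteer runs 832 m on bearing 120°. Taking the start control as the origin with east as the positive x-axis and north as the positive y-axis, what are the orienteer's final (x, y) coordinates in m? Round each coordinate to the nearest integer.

Leg 1 (120°, 832 m): east 832 sin 120° = 720.53, north 832 cos 120° = -416.00
Summing: 720.53 m east, -416.00 m north → (721, -416).

(721, -416)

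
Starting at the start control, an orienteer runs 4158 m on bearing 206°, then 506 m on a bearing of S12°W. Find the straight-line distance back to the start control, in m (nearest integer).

4651 m

Leg 1 (206°, 4158 m): east 4158 sin 206° = -1822.75, north 4158 cos 206° = -3737.19
Leg 2 (S12°W, 506 m): east 506 sin 192° = -105.20, north 506 cos 192° = -494.94
Net: -1927.95 east, -4232.13 north. Distance = √((-1927.95)² + (-4232.13)²) = 4650.581 m.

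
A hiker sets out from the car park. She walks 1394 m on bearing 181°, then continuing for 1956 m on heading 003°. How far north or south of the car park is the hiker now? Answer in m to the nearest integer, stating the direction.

Leg 1 (181°, 1394 m): east 1394 sin 181° = -24.33, north 1394 cos 181° = -1393.79
Leg 2 (003°, 1956 m): east 1956 sin 3° = 102.37, north 1956 cos 3° = 1953.32
Net north component: 559.53 m.

560 m north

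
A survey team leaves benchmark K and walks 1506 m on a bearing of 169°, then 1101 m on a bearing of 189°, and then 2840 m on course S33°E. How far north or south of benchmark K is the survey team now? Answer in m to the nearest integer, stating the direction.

Leg 1 (169°, 1506 m): east 1506 sin 169° = 287.36, north 1506 cos 169° = -1478.33
Leg 2 (189°, 1101 m): east 1101 sin 189° = -172.23, north 1101 cos 189° = -1087.44
Leg 3 (S33°E, 2840 m): east 2840 sin 147° = 1546.77, north 2840 cos 147° = -2381.82
Net north component: -4947.60 m.

4948 m south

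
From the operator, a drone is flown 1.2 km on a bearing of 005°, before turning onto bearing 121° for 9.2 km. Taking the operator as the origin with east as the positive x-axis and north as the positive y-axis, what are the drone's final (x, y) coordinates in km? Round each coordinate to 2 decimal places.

Leg 1 (005°, 1.2 km): east 1.2 sin 5° = 0.10, north 1.2 cos 5° = 1.20
Leg 2 (121°, 9.2 km): east 9.2 sin 121° = 7.89, north 9.2 cos 121° = -4.74
Summing: 7.99 km east, -3.54 km north → (7.99, -3.54).

(7.99, -3.54)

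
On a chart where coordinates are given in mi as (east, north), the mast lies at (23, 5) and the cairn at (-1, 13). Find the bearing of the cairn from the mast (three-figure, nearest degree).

Δeast = -1 − 23 = -24.00; Δnorth = 13 − 5 = 8.00.
Bearing = atan2(Δeast, Δnorth) mod 360° = 288.43° ≈ 288°.

288°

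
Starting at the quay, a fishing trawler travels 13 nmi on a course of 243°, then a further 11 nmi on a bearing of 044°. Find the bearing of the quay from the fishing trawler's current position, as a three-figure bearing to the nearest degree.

Leg 1 (243°, 13 nmi): east 13 sin 243° = -11.58, north 13 cos 243° = -5.90
Leg 2 (044°, 11 nmi): east 11 sin 44° = 7.64, north 11 cos 44° = 7.91
Net displacement: -3.94 east, 2.01 north. Direction back to start is (3.94, -2.01): bearing = atan2(3.94, -2.01) mod 360° = 117.03° ≈ 117°.

117°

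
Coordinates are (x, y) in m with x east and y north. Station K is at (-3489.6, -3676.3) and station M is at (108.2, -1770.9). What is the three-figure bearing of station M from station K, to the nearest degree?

Δeast = 108.2 − -3489.6 = 3597.80; Δnorth = -1770.9 − -3676.3 = 1905.40.
Bearing = atan2(Δeast, Δnorth) mod 360° = 62.09° ≈ 062°.

062°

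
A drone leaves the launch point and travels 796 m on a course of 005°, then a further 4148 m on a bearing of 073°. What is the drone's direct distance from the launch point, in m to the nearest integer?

4507 m

Leg 1 (005°, 796 m): east 796 sin 5° = 69.38, north 796 cos 5° = 792.97
Leg 2 (073°, 4148 m): east 4148 sin 73° = 3966.75, north 4148 cos 73° = 1212.76
Net: 4036.13 east, 2005.73 north. Distance = √((4036.13)² + (2005.73)²) = 4507.025 m.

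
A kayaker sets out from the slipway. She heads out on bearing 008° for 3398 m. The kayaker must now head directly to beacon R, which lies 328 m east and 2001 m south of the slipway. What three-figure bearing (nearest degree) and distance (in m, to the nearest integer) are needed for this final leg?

Leg 1 (008°, 3398 m): east 3398 sin 8° = 472.91, north 3398 cos 8° = 3364.93
Current position: (472.91, 3364.93). Target: (328, -2001). Remaining: Δeast = -144.91, Δnorth = -5365.93.
Bearing = atan2(-144.91, -5365.93) mod 360° = 181.55°; distance = √((-144.91)² + (-5365.93)²) = 5367.887 m.

182°, 5368 m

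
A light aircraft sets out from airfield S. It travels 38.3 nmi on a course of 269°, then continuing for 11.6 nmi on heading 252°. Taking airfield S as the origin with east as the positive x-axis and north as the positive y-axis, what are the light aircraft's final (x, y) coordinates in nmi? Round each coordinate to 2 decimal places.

(-49.33, -4.25)

Leg 1 (269°, 38.3 nmi): east 38.3 sin 269° = -38.29, north 38.3 cos 269° = -0.67
Leg 2 (252°, 11.6 nmi): east 11.6 sin 252° = -11.03, north 11.6 cos 252° = -3.58
Summing: -49.33 nmi east, -4.25 nmi north → (-49.33, -4.25).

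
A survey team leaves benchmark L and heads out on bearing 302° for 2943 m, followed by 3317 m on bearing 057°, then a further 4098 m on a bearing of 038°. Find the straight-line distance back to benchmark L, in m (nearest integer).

7169 m

Leg 1 (302°, 2943 m): east 2943 sin 302° = -2495.81, north 2943 cos 302° = 1559.55
Leg 2 (057°, 3317 m): east 3317 sin 57° = 2781.87, north 3317 cos 57° = 1806.57
Leg 3 (038°, 4098 m): east 4098 sin 38° = 2522.98, north 4098 cos 38° = 3229.27
Net: 2809.05 east, 6595.39 north. Distance = √((2809.05)² + (6595.39)²) = 7168.674 m.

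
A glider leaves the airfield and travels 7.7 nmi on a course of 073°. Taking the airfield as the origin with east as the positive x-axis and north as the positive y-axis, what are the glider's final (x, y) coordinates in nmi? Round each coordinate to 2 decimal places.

Leg 1 (073°, 7.7 nmi): east 7.7 sin 73° = 7.36, north 7.7 cos 73° = 2.25
Summing: 7.36 nmi east, 2.25 nmi north → (7.36, 2.25).

(7.36, 2.25)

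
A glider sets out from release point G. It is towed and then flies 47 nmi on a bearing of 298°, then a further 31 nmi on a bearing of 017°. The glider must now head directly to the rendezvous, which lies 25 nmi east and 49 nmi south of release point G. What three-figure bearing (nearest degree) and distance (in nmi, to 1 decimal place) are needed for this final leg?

Leg 1 (298°, 47 nmi): east 47 sin 298° = -41.50, north 47 cos 298° = 22.07
Leg 2 (017°, 31 nmi): east 31 sin 17° = 9.06, north 31 cos 17° = 29.65
Current position: (-32.44, 51.71). Target: (25, -49). Remaining: Δeast = 57.44, Δnorth = -100.71.
Bearing = atan2(57.44, -100.71) mod 360° = 150.30°; distance = √((57.44)² + (-100.71)²) = 115.937 nmi.

150°, 115.9 nmi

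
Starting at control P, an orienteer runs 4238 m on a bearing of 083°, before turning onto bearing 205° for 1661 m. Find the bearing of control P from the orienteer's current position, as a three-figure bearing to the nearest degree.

Leg 1 (083°, 4238 m): east 4238 sin 83° = 4206.41, north 4238 cos 83° = 516.48
Leg 2 (205°, 1661 m): east 1661 sin 205° = -701.97, north 1661 cos 205° = -1505.38
Net displacement: 3504.44 east, -988.89 north. Direction back to start is (-3504.44, 988.89): bearing = atan2(-3504.44, 988.89) mod 360° = 285.76° ≈ 286°.

286°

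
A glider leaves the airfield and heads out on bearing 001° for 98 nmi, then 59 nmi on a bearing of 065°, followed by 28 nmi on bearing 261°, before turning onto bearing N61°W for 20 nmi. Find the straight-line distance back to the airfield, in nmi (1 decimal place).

128.6 nmi

Leg 1 (001°, 98 nmi): east 98 sin 1° = 1.71, north 98 cos 1° = 97.99
Leg 2 (065°, 59 nmi): east 59 sin 65° = 53.47, north 59 cos 65° = 24.93
Leg 3 (261°, 28 nmi): east 28 sin 261° = -27.66, north 28 cos 261° = -4.38
Leg 4 (N61°W, 20 nmi): east 20 sin 299° = -17.49, north 20 cos 299° = 9.70
Net: 10.03 east, 128.24 north. Distance = √((10.03)² + (128.24)²) = 128.628 nmi.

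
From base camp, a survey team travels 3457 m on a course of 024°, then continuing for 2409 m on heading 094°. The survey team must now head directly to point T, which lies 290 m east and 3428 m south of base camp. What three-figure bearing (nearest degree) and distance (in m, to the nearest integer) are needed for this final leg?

209°, 7320 m

Leg 1 (024°, 3457 m): east 3457 sin 24° = 1406.09, north 3457 cos 24° = 3158.13
Leg 2 (094°, 2409 m): east 2409 sin 94° = 2403.13, north 2409 cos 94° = -168.04
Current position: (3809.22, 2990.08). Target: (290, -3428). Remaining: Δeast = -3519.22, Δnorth = -6418.08.
Bearing = atan2(-3519.22, -6418.08) mod 360° = 208.74°; distance = √((-3519.22)² + (-6418.08)²) = 7319.611 m.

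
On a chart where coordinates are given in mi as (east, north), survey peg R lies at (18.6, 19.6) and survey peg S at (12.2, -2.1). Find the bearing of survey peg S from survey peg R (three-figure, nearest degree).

Δeast = 12.2 − 18.6 = -6.40; Δnorth = -2.1 − 19.6 = -21.70.
Bearing = atan2(Δeast, Δnorth) mod 360° = 196.43° ≈ 196°.

196°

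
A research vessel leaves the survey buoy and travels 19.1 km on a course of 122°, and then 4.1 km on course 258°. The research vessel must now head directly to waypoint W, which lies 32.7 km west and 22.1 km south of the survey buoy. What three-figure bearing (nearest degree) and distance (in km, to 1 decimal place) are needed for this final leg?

256°, 46.2 km

Leg 1 (122°, 19.1 km): east 19.1 sin 122° = 16.20, north 19.1 cos 122° = -10.12
Leg 2 (258°, 4.1 km): east 4.1 sin 258° = -4.01, north 4.1 cos 258° = -0.85
Current position: (12.19, -10.97). Target: (-32.7, -22.1). Remaining: Δeast = -44.89, Δnorth = -11.13.
Bearing = atan2(-44.89, -11.13) mod 360° = 256.08°; distance = √((-44.89)² + (-11.13)²) = 46.246 km.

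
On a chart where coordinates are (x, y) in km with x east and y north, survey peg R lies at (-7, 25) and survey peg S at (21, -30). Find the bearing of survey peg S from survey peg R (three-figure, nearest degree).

Δeast = 21 − -7 = 28.00; Δnorth = -30 − 25 = -55.00.
Bearing = atan2(Δeast, Δnorth) mod 360° = 153.02° ≈ 153°.

153°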